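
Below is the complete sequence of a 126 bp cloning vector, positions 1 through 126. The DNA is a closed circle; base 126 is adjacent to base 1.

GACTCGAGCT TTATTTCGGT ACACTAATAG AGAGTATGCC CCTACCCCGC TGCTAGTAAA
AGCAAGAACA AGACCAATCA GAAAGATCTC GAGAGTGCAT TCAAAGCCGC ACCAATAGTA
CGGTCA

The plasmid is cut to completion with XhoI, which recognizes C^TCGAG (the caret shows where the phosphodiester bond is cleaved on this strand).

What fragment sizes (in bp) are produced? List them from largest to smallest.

XhoI sites (CTCGAG) start at positions 3, 88.
XhoI cuts after the first base of each site, so after positions 3, 88.
Circular molecule, 2 cuts → 2 fragments:
  4–88 → 85 bp
  89–126 then 1–3 → 38 + 3 = 41 bp
Sorted largest to smallest: 85, 41 bp.

85, 41 bp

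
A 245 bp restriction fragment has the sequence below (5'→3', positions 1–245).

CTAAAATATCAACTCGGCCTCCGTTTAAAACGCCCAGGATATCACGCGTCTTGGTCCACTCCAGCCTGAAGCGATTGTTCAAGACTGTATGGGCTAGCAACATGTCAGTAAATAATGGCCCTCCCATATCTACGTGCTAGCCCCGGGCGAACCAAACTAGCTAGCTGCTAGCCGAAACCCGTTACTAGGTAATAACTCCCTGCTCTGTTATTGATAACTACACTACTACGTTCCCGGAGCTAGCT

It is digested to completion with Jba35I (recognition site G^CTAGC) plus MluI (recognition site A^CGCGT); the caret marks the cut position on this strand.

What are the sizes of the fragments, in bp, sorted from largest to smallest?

Jba35I sites (GCTAGC) start at positions 93, 136, 160, 167, 239.
Jba35I cuts after the first base of each site, so after positions 93, 136, 160, 167, 239.
The MluI site (ACGCGT) starts at position 44.
MluI cuts after the first base of each site, so after position 44.
Combined cut positions: 44, 93, 136, 160, 167, 239.
Linear molecule, 6 cuts → 7 fragments:
  1–44 → 44 bp
  45–93 → 49 bp
  94–136 → 43 bp
  137–160 → 24 bp
  161–167 → 7 bp
  168–239 → 72 bp
  240–245 → 6 bp
Sorted largest to smallest: 72, 49, 44, 43, 24, 7, 6 bp.

72, 49, 44, 43, 24, 7, 6 bp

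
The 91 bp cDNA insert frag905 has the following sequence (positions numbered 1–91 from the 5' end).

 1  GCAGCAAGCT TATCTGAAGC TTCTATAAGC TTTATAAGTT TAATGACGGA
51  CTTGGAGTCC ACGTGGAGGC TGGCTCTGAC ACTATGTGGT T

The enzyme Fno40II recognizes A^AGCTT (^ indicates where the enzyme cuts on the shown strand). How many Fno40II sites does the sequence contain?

3

AAGCTT occurs starting at positions 6, 17, 27.
Fno40II cuts at 3 sites.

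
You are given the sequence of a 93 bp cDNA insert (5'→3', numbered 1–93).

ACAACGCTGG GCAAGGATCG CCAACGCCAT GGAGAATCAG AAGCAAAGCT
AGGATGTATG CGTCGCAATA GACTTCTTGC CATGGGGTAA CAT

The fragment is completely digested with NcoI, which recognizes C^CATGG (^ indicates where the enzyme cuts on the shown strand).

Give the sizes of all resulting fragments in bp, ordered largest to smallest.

NcoI sites (CCATGG) start at positions 27, 80.
NcoI cuts after the first base of each site, so after positions 27, 80.
Linear molecule, 2 cuts → 3 fragments:
  1–27 → 27 bp
  28–80 → 53 bp
  81–93 → 13 bp
Sorted largest to smallest: 53, 27, 13 bp.

53, 27, 13 bp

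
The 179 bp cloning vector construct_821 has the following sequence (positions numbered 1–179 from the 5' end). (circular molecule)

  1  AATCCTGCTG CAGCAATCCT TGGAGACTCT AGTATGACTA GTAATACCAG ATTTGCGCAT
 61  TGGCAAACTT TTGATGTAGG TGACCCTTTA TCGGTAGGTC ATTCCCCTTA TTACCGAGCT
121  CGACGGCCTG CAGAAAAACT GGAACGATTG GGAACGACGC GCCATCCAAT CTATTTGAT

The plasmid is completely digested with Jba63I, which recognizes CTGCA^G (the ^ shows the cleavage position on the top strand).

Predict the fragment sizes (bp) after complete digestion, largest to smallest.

Jba63I sites (CTGCAG) start at positions 8, 128.
Jba63I cuts after base 5 of each site (before the last base), so after positions 12, 132.
Circular molecule, 2 cuts → 2 fragments:
  13–132 → 120 bp
  133–179 then 1–12 → 47 + 12 = 59 bp
Sorted largest to smallest: 120, 59 bp.

120, 59 bp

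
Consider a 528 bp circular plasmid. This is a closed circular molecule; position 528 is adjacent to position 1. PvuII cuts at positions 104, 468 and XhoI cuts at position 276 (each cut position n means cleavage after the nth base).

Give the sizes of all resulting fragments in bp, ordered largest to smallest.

Combined cut positions (sorted): 104, 276, 468.
Circular molecule, 3 cuts → 3 fragments:
  276 − 104 = 172 bp
  468 − 276 = 192 bp
  wrap: 528 − 468 + 104 = 164 bp
Sorted largest to smallest: 192, 172, 164 bp.

192, 172, 164 bp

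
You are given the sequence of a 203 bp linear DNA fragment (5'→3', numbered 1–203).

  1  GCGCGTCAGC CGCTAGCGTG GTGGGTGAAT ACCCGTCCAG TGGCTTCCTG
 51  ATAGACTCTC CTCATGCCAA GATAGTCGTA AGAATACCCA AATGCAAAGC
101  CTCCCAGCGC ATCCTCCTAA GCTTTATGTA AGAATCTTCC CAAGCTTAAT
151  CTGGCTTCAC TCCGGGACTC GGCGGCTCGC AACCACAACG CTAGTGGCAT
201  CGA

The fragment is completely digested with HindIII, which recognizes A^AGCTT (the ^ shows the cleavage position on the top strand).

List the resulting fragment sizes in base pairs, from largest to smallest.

HindIII sites (AAGCTT) start at positions 119, 142.
HindIII cuts after the first base of each site, so after positions 119, 142.
Linear molecule, 2 cuts → 3 fragments:
  1–119 → 119 bp
  120–142 → 23 bp
  143–203 → 61 bp
Sorted largest to smallest: 119, 61, 23 bp.

119, 61, 23 bp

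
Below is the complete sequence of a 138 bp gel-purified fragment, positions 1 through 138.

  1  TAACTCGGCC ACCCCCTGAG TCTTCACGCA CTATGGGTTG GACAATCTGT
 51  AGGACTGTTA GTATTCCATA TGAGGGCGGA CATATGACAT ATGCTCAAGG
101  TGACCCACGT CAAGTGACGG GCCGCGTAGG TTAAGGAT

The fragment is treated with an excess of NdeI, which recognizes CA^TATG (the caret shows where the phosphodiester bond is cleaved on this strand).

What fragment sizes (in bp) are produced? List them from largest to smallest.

68, 49, 14, 7 bp

NdeI sites (CATATG) start at positions 67, 81, 88.
NdeI cuts after base 2 of each site, so after positions 68, 82, 89.
Linear molecule, 3 cuts → 4 fragments:
  1–68 → 68 bp
  69–82 → 14 bp
  83–89 → 7 bp
  90–138 → 49 bp
Sorted largest to smallest: 68, 49, 14, 7 bp.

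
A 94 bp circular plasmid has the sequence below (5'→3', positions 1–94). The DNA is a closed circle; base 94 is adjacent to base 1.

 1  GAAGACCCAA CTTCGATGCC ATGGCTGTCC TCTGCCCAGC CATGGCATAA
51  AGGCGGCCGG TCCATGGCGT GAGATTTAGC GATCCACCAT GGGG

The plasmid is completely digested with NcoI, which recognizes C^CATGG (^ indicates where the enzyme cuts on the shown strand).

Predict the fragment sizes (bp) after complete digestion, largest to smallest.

NcoI sites (CCATGG) start at positions 19, 40, 62, 87.
NcoI cuts after the first base of each site, so after positions 19, 40, 62, 87.
Circular molecule, 4 cuts → 4 fragments:
  20–40 → 21 bp
  41–62 → 22 bp
  63–87 → 25 bp
  88–94 then 1–19 → 7 + 19 = 26 bp
Sorted largest to smallest: 26, 25, 22, 21 bp.

26, 25, 22, 21 bp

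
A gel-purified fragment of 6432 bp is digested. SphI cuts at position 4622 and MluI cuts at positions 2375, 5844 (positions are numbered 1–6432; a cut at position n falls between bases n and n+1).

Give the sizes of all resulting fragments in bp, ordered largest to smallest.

Combined cut positions (sorted): 2375, 4622, 5844.
Linear molecule, 3 cuts → 4 fragments:
  2375 − 0 = 2375 bp
  4622 − 2375 = 2247 bp
  5844 − 4622 = 1222 bp
  6432 − 5844 = 588 bp
Sorted largest to smallest: 2375, 2247, 1222, 588 bp.

2375, 2247, 1222, 588 bp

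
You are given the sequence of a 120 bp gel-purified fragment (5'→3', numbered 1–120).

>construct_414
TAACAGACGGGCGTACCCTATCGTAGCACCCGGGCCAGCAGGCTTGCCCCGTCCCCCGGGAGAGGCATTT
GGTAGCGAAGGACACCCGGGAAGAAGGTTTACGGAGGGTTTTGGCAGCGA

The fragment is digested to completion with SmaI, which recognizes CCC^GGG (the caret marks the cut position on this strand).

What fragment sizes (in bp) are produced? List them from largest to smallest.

SmaI sites (CCCGGG) start at positions 29, 55, 85.
SmaI cuts after base 3 of each site, so after positions 31, 57, 87.
Linear molecule, 3 cuts → 4 fragments:
  1–31 → 31 bp
  32–57 → 26 bp
  58–87 → 30 bp
  88–120 → 33 bp
Sorted largest to smallest: 33, 31, 30, 26 bp.

33, 31, 30, 26 bp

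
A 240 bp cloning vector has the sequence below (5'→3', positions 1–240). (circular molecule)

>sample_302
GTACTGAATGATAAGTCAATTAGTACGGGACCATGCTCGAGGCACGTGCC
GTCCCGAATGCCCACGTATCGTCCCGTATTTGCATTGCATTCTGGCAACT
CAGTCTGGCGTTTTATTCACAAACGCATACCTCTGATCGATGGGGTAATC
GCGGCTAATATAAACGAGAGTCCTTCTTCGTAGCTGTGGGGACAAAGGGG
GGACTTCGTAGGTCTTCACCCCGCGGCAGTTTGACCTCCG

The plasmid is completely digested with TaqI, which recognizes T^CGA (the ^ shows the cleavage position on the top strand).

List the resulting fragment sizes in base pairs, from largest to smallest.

TaqI sites (TCGA) start at positions 37, 137.
TaqI cuts after the first base of each site, so after positions 37, 137.
Circular molecule, 2 cuts → 2 fragments:
  38–137 → 100 bp
  138–240 then 1–37 → 103 + 37 = 140 bp
Sorted largest to smallest: 140, 100 bp.

140, 100 bp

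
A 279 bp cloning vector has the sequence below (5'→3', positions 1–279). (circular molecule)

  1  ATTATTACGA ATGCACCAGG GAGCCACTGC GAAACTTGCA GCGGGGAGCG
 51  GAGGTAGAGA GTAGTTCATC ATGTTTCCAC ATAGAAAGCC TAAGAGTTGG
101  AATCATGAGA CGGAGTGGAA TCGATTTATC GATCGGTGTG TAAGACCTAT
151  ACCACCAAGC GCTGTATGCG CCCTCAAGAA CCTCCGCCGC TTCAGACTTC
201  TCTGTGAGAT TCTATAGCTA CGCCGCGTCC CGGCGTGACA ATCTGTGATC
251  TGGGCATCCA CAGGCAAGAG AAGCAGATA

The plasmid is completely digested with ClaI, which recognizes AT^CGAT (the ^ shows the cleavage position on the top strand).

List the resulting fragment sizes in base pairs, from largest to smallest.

271, 8 bp

ClaI sites (ATCGAT) start at positions 120, 128.
ClaI cuts after base 2 of each site, so after positions 121, 129.
Circular molecule, 2 cuts → 2 fragments:
  122–129 → 8 bp
  130–279 then 1–121 → 150 + 121 = 271 bp
Sorted largest to smallest: 271, 8 bp.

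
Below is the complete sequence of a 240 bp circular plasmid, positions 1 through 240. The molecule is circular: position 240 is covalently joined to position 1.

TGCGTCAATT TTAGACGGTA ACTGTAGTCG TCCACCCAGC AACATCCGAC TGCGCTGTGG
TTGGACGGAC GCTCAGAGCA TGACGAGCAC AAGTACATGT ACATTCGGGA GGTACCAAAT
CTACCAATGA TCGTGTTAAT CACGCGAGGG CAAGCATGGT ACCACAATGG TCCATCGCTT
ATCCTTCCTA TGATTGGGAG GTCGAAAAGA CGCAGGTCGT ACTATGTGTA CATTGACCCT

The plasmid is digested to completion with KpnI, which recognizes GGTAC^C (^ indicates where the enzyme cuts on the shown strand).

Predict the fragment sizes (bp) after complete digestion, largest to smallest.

193, 47 bp

KpnI sites (GGTACC) start at positions 111, 158.
KpnI cuts after base 5 of each site (before the last base), so after positions 115, 162.
Circular molecule, 2 cuts → 2 fragments:
  116–162 → 47 bp
  163–240 then 1–115 → 78 + 115 = 193 bp
Sorted largest to smallest: 193, 47 bp.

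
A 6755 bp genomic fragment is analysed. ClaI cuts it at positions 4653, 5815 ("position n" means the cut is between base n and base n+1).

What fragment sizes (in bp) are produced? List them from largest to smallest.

4653, 1162, 940 bp

Linear molecule, 2 cuts → 3 fragments:
  4653 − 0 = 4653 bp
  5815 − 4653 = 1162 bp
  6755 − 5815 = 940 bp
Sorted largest to smallest: 4653, 1162, 940 bp.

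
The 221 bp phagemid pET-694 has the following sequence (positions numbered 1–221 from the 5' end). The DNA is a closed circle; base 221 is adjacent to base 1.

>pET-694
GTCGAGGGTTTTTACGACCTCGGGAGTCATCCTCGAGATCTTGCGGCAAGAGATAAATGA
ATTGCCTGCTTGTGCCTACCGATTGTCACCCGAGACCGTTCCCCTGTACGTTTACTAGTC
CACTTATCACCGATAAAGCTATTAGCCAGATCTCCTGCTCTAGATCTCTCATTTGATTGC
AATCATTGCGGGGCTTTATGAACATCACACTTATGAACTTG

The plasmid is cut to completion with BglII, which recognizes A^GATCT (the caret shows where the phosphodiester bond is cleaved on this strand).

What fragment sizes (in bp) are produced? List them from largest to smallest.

112, 95, 14 bp

BglII sites (AGATCT) start at positions 36, 148, 162.
BglII cuts after the first base of each site, so after positions 36, 148, 162.
Circular molecule, 3 cuts → 3 fragments:
  37–148 → 112 bp
  149–162 → 14 bp
  163–221 then 1–36 → 59 + 36 = 95 bp
Sorted largest to smallest: 112, 95, 14 bp.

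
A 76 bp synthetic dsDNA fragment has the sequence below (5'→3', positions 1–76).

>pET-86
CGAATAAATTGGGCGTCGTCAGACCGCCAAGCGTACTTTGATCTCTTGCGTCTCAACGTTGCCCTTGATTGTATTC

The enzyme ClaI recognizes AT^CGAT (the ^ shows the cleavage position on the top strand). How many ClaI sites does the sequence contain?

0

No occurrence of ATCGAT is present in the sequence.
ClaI does not cut: 0 sites.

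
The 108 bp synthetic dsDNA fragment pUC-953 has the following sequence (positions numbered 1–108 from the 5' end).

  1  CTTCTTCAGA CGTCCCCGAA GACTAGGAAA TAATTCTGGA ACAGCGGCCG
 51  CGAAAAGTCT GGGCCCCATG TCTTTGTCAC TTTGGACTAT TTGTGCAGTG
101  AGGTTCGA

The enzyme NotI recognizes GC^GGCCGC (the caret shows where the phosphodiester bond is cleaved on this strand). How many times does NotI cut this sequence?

GCGGCCGC occurs starting at position 44.
NotI cuts at 1 site.

1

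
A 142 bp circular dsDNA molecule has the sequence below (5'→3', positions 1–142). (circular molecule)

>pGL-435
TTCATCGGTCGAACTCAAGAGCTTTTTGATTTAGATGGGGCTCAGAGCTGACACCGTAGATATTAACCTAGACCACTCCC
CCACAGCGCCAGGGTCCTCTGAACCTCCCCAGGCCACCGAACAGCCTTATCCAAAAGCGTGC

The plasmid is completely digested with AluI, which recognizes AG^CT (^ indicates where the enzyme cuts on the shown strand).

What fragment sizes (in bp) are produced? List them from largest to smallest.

AluI sites (AGCT) start at positions 20, 46.
AluI cuts after base 2 of each site, so after positions 21, 47.
Circular molecule, 2 cuts → 2 fragments:
  22–47 → 26 bp
  48–142 then 1–21 → 95 + 21 = 116 bp
Sorted largest to smallest: 116, 26 bp.

116, 26 bp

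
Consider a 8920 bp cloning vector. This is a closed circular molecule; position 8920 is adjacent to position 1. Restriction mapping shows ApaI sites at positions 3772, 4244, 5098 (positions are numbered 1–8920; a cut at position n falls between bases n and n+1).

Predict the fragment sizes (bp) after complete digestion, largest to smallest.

7594, 854, 472 bp

Circular molecule, 3 cuts → 3 fragments:
  4244 − 3772 = 472 bp
  5098 − 4244 = 854 bp
  wrap: 8920 − 5098 + 3772 = 7594 bp
Sorted largest to smallest: 7594, 854, 472 bp.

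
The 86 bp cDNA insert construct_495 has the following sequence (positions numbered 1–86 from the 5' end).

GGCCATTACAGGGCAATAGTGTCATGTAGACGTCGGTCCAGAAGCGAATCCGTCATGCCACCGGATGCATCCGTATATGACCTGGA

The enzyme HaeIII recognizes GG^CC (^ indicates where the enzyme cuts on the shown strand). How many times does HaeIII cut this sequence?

GGCC occurs starting at position 1.
HaeIII cuts at 1 site.

1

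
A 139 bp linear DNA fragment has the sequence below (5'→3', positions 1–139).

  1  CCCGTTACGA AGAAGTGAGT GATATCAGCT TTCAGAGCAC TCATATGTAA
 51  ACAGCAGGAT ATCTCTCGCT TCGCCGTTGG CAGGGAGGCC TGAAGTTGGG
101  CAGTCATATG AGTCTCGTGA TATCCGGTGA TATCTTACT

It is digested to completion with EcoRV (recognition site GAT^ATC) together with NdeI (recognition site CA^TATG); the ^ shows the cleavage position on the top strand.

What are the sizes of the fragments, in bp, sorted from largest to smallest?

46, 23, 20, 17, 15, 10, 8 bp

EcoRV sites (GATATC) start at positions 21, 58, 119, 129.
EcoRV cuts after base 3 of each site, so after positions 23, 60, 121, 131.
NdeI sites (CATATG) start at positions 42, 105.
NdeI cuts after base 2 of each site, so after positions 43, 106.
Combined cut positions: 23, 43, 60, 106, 121, 131.
Linear molecule, 6 cuts → 7 fragments:
  1–23 → 23 bp
  24–43 → 20 bp
  44–60 → 17 bp
  61–106 → 46 bp
  107–121 → 15 bp
  122–131 → 10 bp
  132–139 → 8 bp
Sorted largest to smallest: 46, 23, 20, 17, 15, 10, 8 bp.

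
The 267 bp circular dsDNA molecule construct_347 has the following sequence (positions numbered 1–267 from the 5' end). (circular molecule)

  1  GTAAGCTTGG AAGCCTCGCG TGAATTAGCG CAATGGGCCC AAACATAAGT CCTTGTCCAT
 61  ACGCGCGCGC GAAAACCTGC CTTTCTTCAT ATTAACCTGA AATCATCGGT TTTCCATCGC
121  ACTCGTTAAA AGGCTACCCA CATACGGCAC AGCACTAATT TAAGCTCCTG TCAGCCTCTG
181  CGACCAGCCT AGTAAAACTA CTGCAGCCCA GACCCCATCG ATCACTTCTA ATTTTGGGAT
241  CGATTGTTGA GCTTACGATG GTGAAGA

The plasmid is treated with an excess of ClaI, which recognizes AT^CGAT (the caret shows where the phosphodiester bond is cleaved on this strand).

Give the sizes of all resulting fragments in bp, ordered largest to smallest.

245, 22 bp

ClaI sites (ATCGAT) start at positions 217, 239.
ClaI cuts after base 2 of each site, so after positions 218, 240.
Circular molecule, 2 cuts → 2 fragments:
  219–240 → 22 bp
  241–267 then 1–218 → 27 + 218 = 245 bp
Sorted largest to smallest: 245, 22 bp.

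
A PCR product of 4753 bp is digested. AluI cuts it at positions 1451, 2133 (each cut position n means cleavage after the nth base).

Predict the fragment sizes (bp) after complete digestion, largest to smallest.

Linear molecule, 2 cuts → 3 fragments:
  1451 − 0 = 1451 bp
  2133 − 1451 = 682 bp
  4753 − 2133 = 2620 bp
Sorted largest to smallest: 2620, 1451, 682 bp.

2620, 1451, 682 bp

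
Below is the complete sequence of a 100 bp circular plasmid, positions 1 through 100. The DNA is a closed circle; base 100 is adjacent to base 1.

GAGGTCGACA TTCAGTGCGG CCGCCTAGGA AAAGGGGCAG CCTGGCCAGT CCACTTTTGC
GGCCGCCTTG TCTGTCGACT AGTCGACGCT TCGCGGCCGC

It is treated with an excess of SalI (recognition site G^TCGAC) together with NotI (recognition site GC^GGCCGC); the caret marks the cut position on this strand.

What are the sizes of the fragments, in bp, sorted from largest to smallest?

SalI sites (GTCGAC) start at positions 4, 74, 82.
SalI cuts after the first base of each site, so after positions 4, 74, 82.
NotI sites (GCGGCCGC) start at positions 17, 59, 93.
NotI cuts after base 2 of each site, so after positions 18, 60, 94.
Combined cut positions: 4, 18, 60, 74, 82, 94.
Circular molecule, 6 cuts → 6 fragments:
  5–18 → 14 bp
  19–60 → 42 bp
  61–74 → 14 bp
  75–82 → 8 bp
  83–94 → 12 bp
  95–100 then 1–4 → 6 + 4 = 10 bp
Sorted largest to smallest: 42, 14, 14, 12, 10, 8 bp.

42, 14, 14, 12, 10, 8 bp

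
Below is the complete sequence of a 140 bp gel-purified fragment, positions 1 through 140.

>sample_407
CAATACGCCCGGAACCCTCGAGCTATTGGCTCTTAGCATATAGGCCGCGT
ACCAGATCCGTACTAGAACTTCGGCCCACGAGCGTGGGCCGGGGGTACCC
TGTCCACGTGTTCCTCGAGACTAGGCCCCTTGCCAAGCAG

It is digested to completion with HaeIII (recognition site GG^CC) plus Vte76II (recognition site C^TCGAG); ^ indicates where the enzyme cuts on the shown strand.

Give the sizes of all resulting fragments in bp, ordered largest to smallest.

HaeIII sites (GGCC) start at positions 43, 73, 87, 124.
HaeIII cuts after base 2 of each site, so after positions 44, 74, 88, 125.
Vte76II sites (CTCGAG) start at positions 17, 114.
Vte76II cuts after the first base of each site, so after positions 17, 114.
Combined cut positions: 17, 44, 74, 88, 114, 125.
Linear molecule, 6 cuts → 7 fragments:
  1–17 → 17 bp
  18–44 → 27 bp
  45–74 → 30 bp
  75–88 → 14 bp
  89–114 → 26 bp
  115–125 → 11 bp
  126–140 → 15 bp
Sorted largest to smallest: 30, 27, 26, 17, 15, 14, 11 bp.

30, 27, 26, 17, 15, 14, 11 bp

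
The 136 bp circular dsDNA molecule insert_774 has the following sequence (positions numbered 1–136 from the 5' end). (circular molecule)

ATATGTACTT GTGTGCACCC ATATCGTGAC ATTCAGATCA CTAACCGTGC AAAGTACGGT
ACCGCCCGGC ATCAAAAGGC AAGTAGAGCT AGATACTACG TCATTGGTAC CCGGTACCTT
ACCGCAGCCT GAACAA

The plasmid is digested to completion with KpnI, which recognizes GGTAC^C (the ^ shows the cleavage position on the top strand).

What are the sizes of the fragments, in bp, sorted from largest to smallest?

81, 48, 7 bp

KpnI sites (GGTACC) start at positions 58, 106, 113.
KpnI cuts after base 5 of each site (before the last base), so after positions 62, 110, 117.
Circular molecule, 3 cuts → 3 fragments:
  63–110 → 48 bp
  111–117 → 7 bp
  118–136 then 1–62 → 19 + 62 = 81 bp
Sorted largest to smallest: 81, 48, 7 bp.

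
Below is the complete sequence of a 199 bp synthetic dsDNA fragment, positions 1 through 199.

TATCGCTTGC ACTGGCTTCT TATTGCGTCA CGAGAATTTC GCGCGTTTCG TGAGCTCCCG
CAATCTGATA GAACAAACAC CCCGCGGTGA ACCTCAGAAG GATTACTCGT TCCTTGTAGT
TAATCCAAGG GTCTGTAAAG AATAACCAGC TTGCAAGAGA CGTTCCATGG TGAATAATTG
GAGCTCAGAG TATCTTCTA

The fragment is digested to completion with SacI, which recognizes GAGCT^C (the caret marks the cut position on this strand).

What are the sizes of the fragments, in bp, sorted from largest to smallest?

129, 56, 14 bp

SacI sites (GAGCTC) start at positions 52, 181.
SacI cuts after base 5 of each site (before the last base), so after positions 56, 185.
Linear molecule, 2 cuts → 3 fragments:
  1–56 → 56 bp
  57–185 → 129 bp
  186–199 → 14 bp
Sorted largest to smallest: 129, 56, 14 bp.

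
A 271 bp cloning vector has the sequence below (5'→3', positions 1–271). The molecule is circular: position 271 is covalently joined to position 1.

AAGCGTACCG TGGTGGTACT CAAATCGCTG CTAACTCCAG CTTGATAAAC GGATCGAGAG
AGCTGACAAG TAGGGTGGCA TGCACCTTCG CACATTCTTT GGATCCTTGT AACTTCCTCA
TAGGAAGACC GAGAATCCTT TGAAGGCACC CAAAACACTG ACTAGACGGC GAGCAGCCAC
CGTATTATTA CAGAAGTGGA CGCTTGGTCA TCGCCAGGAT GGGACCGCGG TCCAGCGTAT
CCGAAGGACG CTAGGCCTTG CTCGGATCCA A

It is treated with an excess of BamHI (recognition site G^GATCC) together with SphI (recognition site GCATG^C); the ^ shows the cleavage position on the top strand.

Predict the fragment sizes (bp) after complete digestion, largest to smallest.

163, 89, 19 bp

BamHI sites (GGATCC) start at positions 101, 264.
BamHI cuts after the first base of each site, so after positions 101, 264.
The SphI site (GCATGC) starts at position 78.
SphI cuts after base 5 of each site (before the last base), so after position 82.
Combined cut positions: 82, 101, 264.
Circular molecule, 3 cuts → 3 fragments:
  83–101 → 19 bp
  102–264 → 163 bp
  265–271 then 1–82 → 7 + 82 = 89 bp
Sorted largest to smallest: 163, 89, 19 bp.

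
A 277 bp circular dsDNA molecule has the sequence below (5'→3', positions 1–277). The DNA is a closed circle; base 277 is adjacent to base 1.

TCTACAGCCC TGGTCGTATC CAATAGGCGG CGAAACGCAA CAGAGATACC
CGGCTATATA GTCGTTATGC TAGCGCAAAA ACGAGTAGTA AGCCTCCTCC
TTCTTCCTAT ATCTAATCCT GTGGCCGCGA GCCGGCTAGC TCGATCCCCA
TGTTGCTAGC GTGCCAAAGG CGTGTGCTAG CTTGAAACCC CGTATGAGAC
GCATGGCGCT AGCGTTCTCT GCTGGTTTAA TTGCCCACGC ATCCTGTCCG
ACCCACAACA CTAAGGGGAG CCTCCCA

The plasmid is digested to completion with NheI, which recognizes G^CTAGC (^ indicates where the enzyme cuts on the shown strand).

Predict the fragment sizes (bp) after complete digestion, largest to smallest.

NheI sites (GCTAGC) start at positions 69, 135, 155, 176, 208.
NheI cuts after the first base of each site, so after positions 69, 135, 155, 176, 208.
Circular molecule, 5 cuts → 5 fragments:
  70–135 → 66 bp
  136–155 → 20 bp
  156–176 → 21 bp
  177–208 → 32 bp
  209–277 then 1–69 → 69 + 69 = 138 bp
Sorted largest to smallest: 138, 66, 32, 21, 20 bp.

138, 66, 32, 21, 20 bp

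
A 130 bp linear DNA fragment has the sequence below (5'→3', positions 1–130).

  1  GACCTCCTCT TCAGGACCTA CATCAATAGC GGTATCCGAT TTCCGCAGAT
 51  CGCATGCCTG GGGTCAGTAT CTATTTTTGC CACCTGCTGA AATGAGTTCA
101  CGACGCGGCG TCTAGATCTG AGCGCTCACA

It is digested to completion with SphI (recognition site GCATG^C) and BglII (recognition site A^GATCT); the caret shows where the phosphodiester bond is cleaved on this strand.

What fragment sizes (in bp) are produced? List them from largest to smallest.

58, 56, 16 bp

The SphI site (GCATGC) starts at position 52.
SphI cuts after base 5 of each site (before the last base), so after position 56.
The BglII site (AGATCT) starts at position 114.
BglII cuts after the first base of each site, so after position 114.
Combined cut positions: 56, 114.
Linear molecule, 2 cuts → 3 fragments:
  1–56 → 56 bp
  57–114 → 58 bp
  115–130 → 16 bp
Sorted largest to smallest: 58, 56, 16 bp.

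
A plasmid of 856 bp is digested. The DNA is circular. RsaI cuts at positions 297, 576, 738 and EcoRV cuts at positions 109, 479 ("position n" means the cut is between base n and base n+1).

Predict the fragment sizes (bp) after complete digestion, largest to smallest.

227, 188, 182, 162, 97 bp

Combined cut positions (sorted): 109, 297, 479, 576, 738.
Circular molecule, 5 cuts → 5 fragments:
  297 − 109 = 188 bp
  479 − 297 = 182 bp
  576 − 479 = 97 bp
  738 − 576 = 162 bp
  wrap: 856 − 738 + 109 = 227 bp
Sorted largest to smallest: 227, 188, 182, 162, 97 bp.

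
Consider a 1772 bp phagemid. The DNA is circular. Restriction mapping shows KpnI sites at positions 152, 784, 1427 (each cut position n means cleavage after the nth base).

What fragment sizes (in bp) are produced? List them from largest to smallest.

Circular molecule, 3 cuts → 3 fragments:
  784 − 152 = 632 bp
  1427 − 784 = 643 bp
  wrap: 1772 − 1427 + 152 = 497 bp
Sorted largest to smallest: 643, 632, 497 bp.

643, 632, 497 bp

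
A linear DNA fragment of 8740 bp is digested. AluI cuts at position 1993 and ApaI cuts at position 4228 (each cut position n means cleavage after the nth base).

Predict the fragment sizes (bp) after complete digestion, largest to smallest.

4512, 2235, 1993 bp

Combined cut positions (sorted): 1993, 4228.
Linear molecule, 2 cuts → 3 fragments:
  1993 − 0 = 1993 bp
  4228 − 1993 = 2235 bp
  8740 − 4228 = 4512 bp
Sorted largest to smallest: 4512, 2235, 1993 bp.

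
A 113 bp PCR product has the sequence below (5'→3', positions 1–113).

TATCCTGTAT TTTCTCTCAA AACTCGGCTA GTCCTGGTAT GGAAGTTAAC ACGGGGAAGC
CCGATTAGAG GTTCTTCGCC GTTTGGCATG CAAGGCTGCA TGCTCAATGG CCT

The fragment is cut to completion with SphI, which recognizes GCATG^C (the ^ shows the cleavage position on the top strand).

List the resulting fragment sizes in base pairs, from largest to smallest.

SphI sites (GCATGC) start at positions 86, 98.
SphI cuts after base 5 of each site (before the last base), so after positions 90, 102.
Linear molecule, 2 cuts → 3 fragments:
  1–90 → 90 bp
  91–102 → 12 bp
  103–113 → 11 bp
Sorted largest to smallest: 90, 12, 11 bp.

90, 12, 11 bp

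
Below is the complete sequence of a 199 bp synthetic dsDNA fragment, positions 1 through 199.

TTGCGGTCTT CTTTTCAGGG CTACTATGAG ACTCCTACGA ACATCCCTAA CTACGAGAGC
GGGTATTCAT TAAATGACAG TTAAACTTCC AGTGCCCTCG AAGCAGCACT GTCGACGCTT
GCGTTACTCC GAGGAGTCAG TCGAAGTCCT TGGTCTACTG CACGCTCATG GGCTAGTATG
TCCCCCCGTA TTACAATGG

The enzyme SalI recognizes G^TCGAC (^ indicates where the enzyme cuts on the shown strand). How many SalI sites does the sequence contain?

1

GTCGAC occurs starting at position 111.
SalI cuts at 1 site.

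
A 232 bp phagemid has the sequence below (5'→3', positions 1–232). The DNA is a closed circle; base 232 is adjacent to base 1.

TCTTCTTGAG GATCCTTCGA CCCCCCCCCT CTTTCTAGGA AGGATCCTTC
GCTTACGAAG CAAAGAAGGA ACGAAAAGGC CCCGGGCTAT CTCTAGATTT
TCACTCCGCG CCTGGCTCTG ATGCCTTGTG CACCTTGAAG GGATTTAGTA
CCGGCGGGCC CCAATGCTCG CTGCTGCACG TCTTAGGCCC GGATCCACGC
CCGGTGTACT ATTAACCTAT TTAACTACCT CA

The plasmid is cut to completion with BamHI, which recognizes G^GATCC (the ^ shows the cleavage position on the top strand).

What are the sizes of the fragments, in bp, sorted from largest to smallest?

BamHI sites (GGATCC) start at positions 10, 42, 191.
BamHI cuts after the first base of each site, so after positions 10, 42, 191.
Circular molecule, 3 cuts → 3 fragments:
  11–42 → 32 bp
  43–191 → 149 bp
  192–232 then 1–10 → 41 + 10 = 51 bp
Sorted largest to smallest: 149, 51, 32 bp.

149, 51, 32 bp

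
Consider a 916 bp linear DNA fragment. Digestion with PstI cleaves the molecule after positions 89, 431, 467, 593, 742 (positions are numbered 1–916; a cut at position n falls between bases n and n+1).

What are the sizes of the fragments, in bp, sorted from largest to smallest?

Linear molecule, 5 cuts → 6 fragments:
  89 − 0 = 89 bp
  431 − 89 = 342 bp
  467 − 431 = 36 bp
  593 − 467 = 126 bp
  742 − 593 = 149 bp
  916 − 742 = 174 bp
Sorted largest to smallest: 342, 174, 149, 126, 89, 36 bp.

342, 174, 149, 126, 89, 36 bp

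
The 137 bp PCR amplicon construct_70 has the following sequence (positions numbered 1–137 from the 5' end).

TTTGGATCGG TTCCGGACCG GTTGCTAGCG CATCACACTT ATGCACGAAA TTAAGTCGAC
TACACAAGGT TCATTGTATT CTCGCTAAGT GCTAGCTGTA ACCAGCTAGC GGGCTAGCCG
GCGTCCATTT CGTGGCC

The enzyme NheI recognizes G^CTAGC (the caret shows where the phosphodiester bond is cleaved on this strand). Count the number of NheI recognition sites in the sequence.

GCTAGC occurs starting at positions 24, 91, 105, 113.
NheI cuts at 4 sites.

4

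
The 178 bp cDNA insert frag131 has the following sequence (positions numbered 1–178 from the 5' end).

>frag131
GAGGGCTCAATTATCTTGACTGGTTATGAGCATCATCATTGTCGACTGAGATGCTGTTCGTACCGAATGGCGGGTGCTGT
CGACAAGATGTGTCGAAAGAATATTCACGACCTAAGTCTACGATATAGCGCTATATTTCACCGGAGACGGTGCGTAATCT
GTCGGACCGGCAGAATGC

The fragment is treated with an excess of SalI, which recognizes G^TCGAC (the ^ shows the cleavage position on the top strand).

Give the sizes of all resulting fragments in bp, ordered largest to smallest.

SalI sites (GTCGAC) start at positions 41, 79.
SalI cuts after the first base of each site, so after positions 41, 79.
Linear molecule, 2 cuts → 3 fragments:
  1–41 → 41 bp
  42–79 → 38 bp
  80–178 → 99 bp
Sorted largest to smallest: 99, 41, 38 bp.

99, 41, 38 bp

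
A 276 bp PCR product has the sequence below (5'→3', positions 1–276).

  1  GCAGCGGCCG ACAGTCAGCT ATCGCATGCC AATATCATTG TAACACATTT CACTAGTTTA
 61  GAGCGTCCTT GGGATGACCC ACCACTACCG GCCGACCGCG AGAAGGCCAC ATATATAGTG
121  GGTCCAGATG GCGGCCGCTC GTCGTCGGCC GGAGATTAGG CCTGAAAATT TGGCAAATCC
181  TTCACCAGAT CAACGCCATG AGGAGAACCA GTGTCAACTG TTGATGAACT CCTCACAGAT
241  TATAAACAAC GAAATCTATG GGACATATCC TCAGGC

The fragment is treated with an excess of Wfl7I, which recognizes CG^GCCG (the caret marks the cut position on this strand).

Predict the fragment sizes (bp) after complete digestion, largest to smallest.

Wfl7I sites (CGGCCG) start at positions 5, 89, 132, 146.
Wfl7I cuts after base 2 of each site, so after positions 6, 90, 133, 147.
Linear molecule, 4 cuts → 5 fragments:
  1–6 → 6 bp
  7–90 → 84 bp
  91–133 → 43 bp
  134–147 → 14 bp
  148–276 → 129 bp
Sorted largest to smallest: 129, 84, 43, 14, 6 bp.

129, 84, 43, 14, 6 bp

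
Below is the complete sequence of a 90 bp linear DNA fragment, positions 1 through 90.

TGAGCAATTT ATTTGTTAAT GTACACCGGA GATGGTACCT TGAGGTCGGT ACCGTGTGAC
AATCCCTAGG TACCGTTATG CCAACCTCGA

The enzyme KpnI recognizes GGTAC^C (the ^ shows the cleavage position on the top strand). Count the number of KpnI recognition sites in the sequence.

3

GGTACC occurs starting at positions 34, 48, 69.
KpnI cuts at 3 sites.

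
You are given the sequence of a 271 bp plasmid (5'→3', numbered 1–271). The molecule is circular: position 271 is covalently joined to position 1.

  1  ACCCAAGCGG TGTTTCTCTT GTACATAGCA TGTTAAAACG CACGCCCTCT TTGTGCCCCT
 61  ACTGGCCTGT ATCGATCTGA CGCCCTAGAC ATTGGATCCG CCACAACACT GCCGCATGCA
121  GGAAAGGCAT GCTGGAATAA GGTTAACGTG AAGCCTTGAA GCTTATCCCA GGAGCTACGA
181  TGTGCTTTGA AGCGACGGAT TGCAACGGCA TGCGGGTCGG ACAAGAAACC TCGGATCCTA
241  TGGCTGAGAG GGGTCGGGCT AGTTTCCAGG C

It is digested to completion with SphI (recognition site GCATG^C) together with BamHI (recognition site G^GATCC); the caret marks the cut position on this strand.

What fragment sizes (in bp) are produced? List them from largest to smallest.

SphI sites (GCATGC) start at positions 114, 127, 208.
SphI cuts after base 5 of each site (before the last base), so after positions 118, 131, 212.
BamHI sites (GGATCC) start at positions 94, 233.
BamHI cuts after the first base of each site, so after positions 94, 233.
Combined cut positions: 94, 118, 131, 212, 233.
Circular molecule, 5 cuts → 5 fragments:
  95–118 → 24 bp
  119–131 → 13 bp
  132–212 → 81 bp
  213–233 → 21 bp
  234–271 then 1–94 → 38 + 94 = 132 bp
Sorted largest to smallest: 132, 81, 24, 21, 13 bp.

132, 81, 24, 21, 13 bp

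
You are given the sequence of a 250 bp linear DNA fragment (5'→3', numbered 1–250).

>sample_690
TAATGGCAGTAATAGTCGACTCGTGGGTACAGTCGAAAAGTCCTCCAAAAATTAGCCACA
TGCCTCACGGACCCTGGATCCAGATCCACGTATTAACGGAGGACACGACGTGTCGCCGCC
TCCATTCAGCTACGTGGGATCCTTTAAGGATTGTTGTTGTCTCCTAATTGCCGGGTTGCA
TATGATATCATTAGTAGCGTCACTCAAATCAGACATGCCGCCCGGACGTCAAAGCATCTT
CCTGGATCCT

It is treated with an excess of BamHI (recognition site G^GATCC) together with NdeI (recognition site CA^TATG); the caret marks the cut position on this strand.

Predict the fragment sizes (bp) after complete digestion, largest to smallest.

76, 64, 61, 43, 6 bp

BamHI sites (GGATCC) start at positions 76, 137, 244.
BamHI cuts after the first base of each site, so after positions 76, 137, 244.
The NdeI site (CATATG) starts at position 179.
NdeI cuts after base 2 of each site, so after position 180.
Combined cut positions: 76, 137, 180, 244.
Linear molecule, 4 cuts → 5 fragments:
  1–76 → 76 bp
  77–137 → 61 bp
  138–180 → 43 bp
  181–244 → 64 bp
  245–250 → 6 bp
Sorted largest to smallest: 76, 64, 61, 43, 6 bp.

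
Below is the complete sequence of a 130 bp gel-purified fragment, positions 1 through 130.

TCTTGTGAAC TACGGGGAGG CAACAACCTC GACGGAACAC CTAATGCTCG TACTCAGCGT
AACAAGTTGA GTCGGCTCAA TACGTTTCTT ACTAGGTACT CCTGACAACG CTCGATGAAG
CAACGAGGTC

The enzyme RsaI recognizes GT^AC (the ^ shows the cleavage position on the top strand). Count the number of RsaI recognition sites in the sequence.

GTAC occurs starting at positions 50, 96.
RsaI cuts at 2 sites.

2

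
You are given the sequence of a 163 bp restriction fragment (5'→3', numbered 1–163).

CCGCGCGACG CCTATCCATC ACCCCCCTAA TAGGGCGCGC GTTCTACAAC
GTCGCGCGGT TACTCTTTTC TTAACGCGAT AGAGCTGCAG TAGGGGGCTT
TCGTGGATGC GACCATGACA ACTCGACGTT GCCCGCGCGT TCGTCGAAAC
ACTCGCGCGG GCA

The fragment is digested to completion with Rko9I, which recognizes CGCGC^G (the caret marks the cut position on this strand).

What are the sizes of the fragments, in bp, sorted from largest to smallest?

Rko9I sites (CGCGCG) start at positions 2, 36, 53, 134, 154.
Rko9I cuts after base 5 of each site (before the last base), so after positions 6, 40, 57, 138, 158.
Linear molecule, 5 cuts → 6 fragments:
  1–6 → 6 bp
  7–40 → 34 bp
  41–57 → 17 bp
  58–138 → 81 bp
  139–158 → 20 bp
  159–163 → 5 bp
Sorted largest to smallest: 81, 34, 20, 17, 6, 5 bp.

81, 34, 20, 17, 6, 5 bp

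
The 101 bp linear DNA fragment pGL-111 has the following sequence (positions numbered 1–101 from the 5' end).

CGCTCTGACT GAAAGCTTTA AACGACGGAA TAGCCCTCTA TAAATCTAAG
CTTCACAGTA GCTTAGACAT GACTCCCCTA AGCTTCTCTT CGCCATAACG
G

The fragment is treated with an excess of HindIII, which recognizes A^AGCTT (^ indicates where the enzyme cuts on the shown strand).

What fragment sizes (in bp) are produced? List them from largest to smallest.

HindIII sites (AAGCTT) start at positions 13, 48, 80.
HindIII cuts after the first base of each site, so after positions 13, 48, 80.
Linear molecule, 3 cuts → 4 fragments:
  1–13 → 13 bp
  14–48 → 35 bp
  49–80 → 32 bp
  81–101 → 21 bp
Sorted largest to smallest: 35, 32, 21, 13 bp.

35, 32, 21, 13 bp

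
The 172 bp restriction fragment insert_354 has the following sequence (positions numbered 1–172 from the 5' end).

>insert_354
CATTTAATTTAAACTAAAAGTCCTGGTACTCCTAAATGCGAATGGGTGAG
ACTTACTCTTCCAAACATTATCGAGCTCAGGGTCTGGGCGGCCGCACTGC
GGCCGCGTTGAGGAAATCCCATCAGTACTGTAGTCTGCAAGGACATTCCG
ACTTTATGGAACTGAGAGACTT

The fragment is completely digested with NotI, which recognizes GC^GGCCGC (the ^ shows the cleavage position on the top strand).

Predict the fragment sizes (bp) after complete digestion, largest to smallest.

NotI sites (GCGGCCGC) start at positions 88, 99.
NotI cuts after base 2 of each site, so after positions 89, 100.
Linear molecule, 2 cuts → 3 fragments:
  1–89 → 89 bp
  90–100 → 11 bp
  101–172 → 72 bp
Sorted largest to smallest: 89, 72, 11 bp.

89, 72, 11 bp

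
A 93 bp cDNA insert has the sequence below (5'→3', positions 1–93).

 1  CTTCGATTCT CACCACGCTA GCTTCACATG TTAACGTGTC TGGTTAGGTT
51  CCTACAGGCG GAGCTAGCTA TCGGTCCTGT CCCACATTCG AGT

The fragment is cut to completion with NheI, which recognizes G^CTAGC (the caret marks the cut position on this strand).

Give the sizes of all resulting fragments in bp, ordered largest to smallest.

46, 30, 17 bp

NheI sites (GCTAGC) start at positions 17, 63.
NheI cuts after the first base of each site, so after positions 17, 63.
Linear molecule, 2 cuts → 3 fragments:
  1–17 → 17 bp
  18–63 → 46 bp
  64–93 → 30 bp
Sorted largest to smallest: 46, 30, 17 bp.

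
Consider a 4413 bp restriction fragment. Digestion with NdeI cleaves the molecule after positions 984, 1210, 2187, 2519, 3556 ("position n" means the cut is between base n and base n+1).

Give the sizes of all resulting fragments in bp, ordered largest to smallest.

1037, 984, 977, 857, 332, 226 bp

Linear molecule, 5 cuts → 6 fragments:
  984 − 0 = 984 bp
  1210 − 984 = 226 bp
  2187 − 1210 = 977 bp
  2519 − 2187 = 332 bp
  3556 − 2519 = 1037 bp
  4413 − 3556 = 857 bp
Sorted largest to smallest: 1037, 984, 977, 857, 332, 226 bp.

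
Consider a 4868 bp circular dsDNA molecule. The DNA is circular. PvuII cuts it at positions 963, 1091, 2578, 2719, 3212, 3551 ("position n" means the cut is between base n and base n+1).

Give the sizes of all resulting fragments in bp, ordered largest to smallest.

2280, 1487, 493, 339, 141, 128 bp

Circular molecule, 6 cuts → 6 fragments:
  1091 − 963 = 128 bp
  2578 − 1091 = 1487 bp
  2719 − 2578 = 141 bp
  3212 − 2719 = 493 bp
  3551 − 3212 = 339 bp
  wrap: 4868 − 3551 + 963 = 2280 bp
Sorted largest to smallest: 2280, 1487, 493, 339, 141, 128 bp.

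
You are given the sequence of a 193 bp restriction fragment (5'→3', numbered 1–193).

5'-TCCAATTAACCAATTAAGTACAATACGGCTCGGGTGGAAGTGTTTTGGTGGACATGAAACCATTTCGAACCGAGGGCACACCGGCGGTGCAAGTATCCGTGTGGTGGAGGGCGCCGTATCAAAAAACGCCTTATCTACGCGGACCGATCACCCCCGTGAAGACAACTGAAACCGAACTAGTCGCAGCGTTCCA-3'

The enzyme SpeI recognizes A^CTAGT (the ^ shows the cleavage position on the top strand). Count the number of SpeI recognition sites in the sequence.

ACTAGT occurs starting at position 176.
SpeI cuts at 1 site.

1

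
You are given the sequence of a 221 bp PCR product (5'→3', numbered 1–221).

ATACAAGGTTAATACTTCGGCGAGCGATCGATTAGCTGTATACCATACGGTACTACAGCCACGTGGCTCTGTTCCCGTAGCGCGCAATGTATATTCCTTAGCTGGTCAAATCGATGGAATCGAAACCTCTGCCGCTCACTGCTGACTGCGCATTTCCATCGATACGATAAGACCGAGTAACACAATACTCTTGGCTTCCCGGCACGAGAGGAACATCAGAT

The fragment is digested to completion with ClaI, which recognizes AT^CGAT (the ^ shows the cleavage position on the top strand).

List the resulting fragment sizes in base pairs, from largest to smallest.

83, 62, 48, 28 bp

ClaI sites (ATCGAT) start at positions 27, 110, 158.
ClaI cuts after base 2 of each site, so after positions 28, 111, 159.
Linear molecule, 3 cuts → 4 fragments:
  1–28 → 28 bp
  29–111 → 83 bp
  112–159 → 48 bp
  160–221 → 62 bp
Sorted largest to smallest: 83, 62, 48, 28 bp.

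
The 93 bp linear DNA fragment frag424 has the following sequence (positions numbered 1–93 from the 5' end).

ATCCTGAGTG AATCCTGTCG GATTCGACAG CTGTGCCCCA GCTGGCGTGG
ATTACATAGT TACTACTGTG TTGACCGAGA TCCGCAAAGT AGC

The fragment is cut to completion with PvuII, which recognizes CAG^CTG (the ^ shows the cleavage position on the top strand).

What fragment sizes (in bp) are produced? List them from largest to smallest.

52, 30, 11 bp

PvuII sites (CAGCTG) start at positions 28, 39.
PvuII cuts after base 3 of each site, so after positions 30, 41.
Linear molecule, 2 cuts → 3 fragments:
  1–30 → 30 bp
  31–41 → 11 bp
  42–93 → 52 bp
Sorted largest to smallest: 52, 30, 11 bp.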